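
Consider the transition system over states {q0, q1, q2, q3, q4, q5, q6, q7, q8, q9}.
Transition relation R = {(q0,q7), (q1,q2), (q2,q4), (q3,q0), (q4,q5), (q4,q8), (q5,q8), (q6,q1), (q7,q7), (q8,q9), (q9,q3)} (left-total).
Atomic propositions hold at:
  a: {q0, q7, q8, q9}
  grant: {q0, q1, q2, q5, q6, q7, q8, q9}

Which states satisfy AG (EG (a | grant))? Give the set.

{q0, q7}

Sat(a | grant) = {q0, q1, q2, q5, q6, q7, q8, q9}
EG (a | grant): greatest fixpoint, start Z0 = {q0, q1, q2, q5, q6, q7, q8, q9}, keep only states in Sat with some successor in Z. Z1 = {q0, q1, q5, q6, q7, q8}; Z2 = {q0, q5, q6, q7}; Z3 = {q0, q7}; fixed.
Sat(EG (a | grant)) = {q0, q7}
AG (EG (a | grant)): greatest fixpoint, start Z0 = {q0, q7}, keep only states in Sat with every successor in Z. Already a fixed point.
Sat(AG (EG (a | grant))) = {q0, q7}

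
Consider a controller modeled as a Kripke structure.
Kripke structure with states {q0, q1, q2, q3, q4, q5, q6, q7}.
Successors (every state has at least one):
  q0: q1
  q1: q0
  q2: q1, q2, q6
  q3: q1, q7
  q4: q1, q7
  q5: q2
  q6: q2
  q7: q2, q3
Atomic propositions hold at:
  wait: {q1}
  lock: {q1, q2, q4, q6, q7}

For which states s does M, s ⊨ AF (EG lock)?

{q2, q4, q5, q6, q7}

EG lock: greatest fixpoint, start Z0 = {q1, q2, q4, q6, q7}, keep only states in Sat with some successor in Z. Z1 = {q2, q4, q6, q7}; fixed.
Sat(EG lock) = {q2, q4, q6, q7}
AF (EG lock): least fixpoint, start Z0 = {q2, q4, q6, q7}, add states with every successor in Z. Z1 = {q2, q4, q5, q6, q7}; fixed.
Sat(AF (EG lock)) = {q2, q4, q5, q6, q7}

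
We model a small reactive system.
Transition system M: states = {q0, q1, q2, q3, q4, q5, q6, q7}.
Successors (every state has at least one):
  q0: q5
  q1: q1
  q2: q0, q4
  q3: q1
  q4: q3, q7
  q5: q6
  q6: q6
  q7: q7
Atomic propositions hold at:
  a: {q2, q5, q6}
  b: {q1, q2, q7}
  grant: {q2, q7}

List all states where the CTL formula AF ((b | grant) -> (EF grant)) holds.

{q0, q2, q3, q4, q5, q6, q7}

Sat(b | grant) = {q1, q2, q7}
EF grant: least fixpoint, start Z0 = {q2, q7}, add states with some successor in Z. Z1 = {q2, q4, q7}; fixed.
Sat(EF grant) = {q2, q4, q7}
Sat((b | grant) -> (EF grant)) = {q0, q2, q3, q4, q5, q6, q7}
AF ((b | grant) -> (EF grant)): least fixpoint, start Z0 = {q0, q2, q3, q4, q5, q6, q7}, add states with every successor in Z. Already a fixed point.
Sat(AF ((b | grant) -> (EF grant))) = {q0, q2, q3, q4, q5, q6, q7}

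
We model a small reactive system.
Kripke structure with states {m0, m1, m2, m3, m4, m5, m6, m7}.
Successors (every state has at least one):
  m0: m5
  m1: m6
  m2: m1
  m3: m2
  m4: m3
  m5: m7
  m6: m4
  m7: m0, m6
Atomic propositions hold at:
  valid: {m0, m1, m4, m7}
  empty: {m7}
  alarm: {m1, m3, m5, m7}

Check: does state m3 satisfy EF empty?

EF empty: least fixpoint, start Z0 = {m7}, add states with some successor in Z. Z1 = {m5, m7}; Z2 = {m0, m5, m7}; fixed.
Sat(EF empty) = {m0, m5, m7}
m3 ∉ Sat(EF empty) = {m0, m5, m7}, so the formula does not hold at m3.

No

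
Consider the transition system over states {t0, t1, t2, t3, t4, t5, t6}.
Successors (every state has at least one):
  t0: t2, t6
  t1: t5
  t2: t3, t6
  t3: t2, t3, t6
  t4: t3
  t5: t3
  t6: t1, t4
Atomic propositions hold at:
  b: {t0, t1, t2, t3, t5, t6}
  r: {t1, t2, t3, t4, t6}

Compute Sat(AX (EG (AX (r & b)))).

Sat(r & b) = {t1, t2, t3, t6}
Sat(AX (r & b)) = {s : every successor in {t1, t2, t3, t6}} = {t0, t2, t3, t4, t5}
EG (AX (r & b)): greatest fixpoint, start Z0 = {t0, t2, t3, t4, t5}, keep only states in Sat with some successor in Z. Already a fixed point.
Sat(EG (AX (r & b))) = {t0, t2, t3, t4, t5}
Sat(AX (EG (AX (r & b)))) = {s : every successor in {t0, t2, t3, t4, t5}} = {t1, t4, t5}

{t1, t4, t5}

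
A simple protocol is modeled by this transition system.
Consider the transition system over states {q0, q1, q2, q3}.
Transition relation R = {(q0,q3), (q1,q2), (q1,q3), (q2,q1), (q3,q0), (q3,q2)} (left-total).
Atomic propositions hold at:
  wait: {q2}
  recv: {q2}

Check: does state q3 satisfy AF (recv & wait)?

No

Sat(recv & wait) = {q2}
AF (recv & wait): least fixpoint, start Z0 = {q2}, add states with every successor in Z. Already a fixed point.
Sat(AF (recv & wait)) = {q2}
q3 ∉ Sat(AF (recv & wait)) = {q2}, so the formula does not hold at q3.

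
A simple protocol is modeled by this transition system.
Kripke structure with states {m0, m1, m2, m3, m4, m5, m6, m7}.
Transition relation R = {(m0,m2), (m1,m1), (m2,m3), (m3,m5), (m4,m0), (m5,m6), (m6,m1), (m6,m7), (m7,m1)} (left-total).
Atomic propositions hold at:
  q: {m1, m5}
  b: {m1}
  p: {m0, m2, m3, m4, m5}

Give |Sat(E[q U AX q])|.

3

Sat(AX q) = {s : every successor in {m1, m5}} = {m1, m3, m7}
E[q U AX q]: least fixpoint, start Z0 = Sat(AX q) = {m1, m3, m7}, add states in Sat(q) with some successor in Z. Already a fixed point.
Sat(E[q U AX q]) = {m1, m3, m7}
|Sat(E[q U AX q])| = |{m1, m3, m7}| = 3.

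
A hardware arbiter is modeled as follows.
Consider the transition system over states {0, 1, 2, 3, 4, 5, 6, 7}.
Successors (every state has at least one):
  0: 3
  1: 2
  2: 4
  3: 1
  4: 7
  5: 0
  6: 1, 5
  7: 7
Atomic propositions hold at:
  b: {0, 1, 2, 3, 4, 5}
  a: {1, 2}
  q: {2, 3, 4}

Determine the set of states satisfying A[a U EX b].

Sat(EX b) = {s : some successor in {0, 1, 2, 3, 4, 5}} = {0, 1, 2, 3, 5, 6}
A[a U EX b]: least fixpoint, start Z0 = Sat(EX b) = {0, 1, 2, 3, 5, 6}, add states in Sat(a) with every successor in Z. Already a fixed point.
Sat(A[a U EX b]) = {0, 1, 2, 3, 5, 6}

{0, 1, 2, 3, 5, 6}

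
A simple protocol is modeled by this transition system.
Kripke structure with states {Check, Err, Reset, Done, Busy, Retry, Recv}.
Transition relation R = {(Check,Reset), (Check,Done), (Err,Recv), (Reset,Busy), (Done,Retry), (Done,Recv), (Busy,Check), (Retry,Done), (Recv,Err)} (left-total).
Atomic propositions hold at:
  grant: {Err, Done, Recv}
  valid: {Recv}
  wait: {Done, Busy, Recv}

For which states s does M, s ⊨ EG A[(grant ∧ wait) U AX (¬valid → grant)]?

Sat(grant ∧ wait) = {Done, Recv}
Sat(¬valid) = {Check, Err, Reset, Done, Busy, Retry}
Sat(¬valid → grant) = {Err, Done, Recv}
Sat(AX (¬valid → grant)) = {s : every successor in {Err, Done, Recv}} = {Err, Retry, Recv}
A[(grant ∧ wait) U AX (¬valid → grant)]: least fixpoint, start Z0 = Sat(AX (¬valid → grant)) = {Err, Retry, Recv}, add states in Sat(grant ∧ wait) with every successor in Z. Z1 = {Err, Done, Retry, Recv}; fixed.
Sat(A[(grant ∧ wait) U AX (¬valid → grant)]) = {Err, Done, Retry, Recv}
EG A[(grant ∧ wait) U AX (¬valid → grant)]: greatest fixpoint, start Z0 = {Err, Done, Retry, Recv}, keep only states in Sat with some successor in Z. Already a fixed point.
Sat(EG A[(grant ∧ wait) U AX (¬valid → grant)]) = {Err, Done, Retry, Recv}

{Err, Done, Retry, Recv}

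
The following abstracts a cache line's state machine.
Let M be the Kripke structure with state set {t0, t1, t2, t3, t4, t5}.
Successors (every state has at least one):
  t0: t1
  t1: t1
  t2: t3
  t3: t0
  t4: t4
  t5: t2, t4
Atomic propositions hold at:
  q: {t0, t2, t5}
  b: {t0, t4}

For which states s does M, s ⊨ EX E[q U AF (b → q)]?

{t0, t1, t2, t3, t5}

Sat(b → q) = {t0, t1, t2, t3, t5}
AF (b → q): least fixpoint, start Z0 = {t0, t1, t2, t3, t5}, add states with every successor in Z. Already a fixed point.
Sat(AF (b → q)) = {t0, t1, t2, t3, t5}
E[q U AF (b → q)]: least fixpoint, start Z0 = Sat(AF (b → q)) = {t0, t1, t2, t3, t5}, add states in Sat(q) with some successor in Z. Already a fixed point.
Sat(E[q U AF (b → q)]) = {t0, t1, t2, t3, t5}
Sat(EX E[q U AF (b → q)]) = {s : some successor in {t0, t1, t2, t3, t5}} = {t0, t1, t2, t3, t5}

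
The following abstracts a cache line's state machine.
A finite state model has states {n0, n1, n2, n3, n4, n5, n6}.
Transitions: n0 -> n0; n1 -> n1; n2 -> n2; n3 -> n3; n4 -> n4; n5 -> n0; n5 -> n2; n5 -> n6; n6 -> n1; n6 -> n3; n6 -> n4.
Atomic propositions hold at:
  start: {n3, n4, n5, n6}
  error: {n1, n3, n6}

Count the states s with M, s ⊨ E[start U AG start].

AG start: greatest fixpoint, start Z0 = {n3, n4, n5, n6}, keep only states in Sat with every successor in Z. Z1 = {n3, n4}; fixed.
Sat(AG start) = {n3, n4}
E[start U AG start]: least fixpoint, start Z0 = Sat(AG start) = {n3, n4}, add states in Sat(start) with some successor in Z. Z1 = {n3, n4, n6}; Z2 = {n3, n4, n5, n6}; fixed.
Sat(E[start U AG start]) = {n3, n4, n5, n6}
|Sat(E[start U AG start])| = |{n3, n4, n5, n6}| = 4.

4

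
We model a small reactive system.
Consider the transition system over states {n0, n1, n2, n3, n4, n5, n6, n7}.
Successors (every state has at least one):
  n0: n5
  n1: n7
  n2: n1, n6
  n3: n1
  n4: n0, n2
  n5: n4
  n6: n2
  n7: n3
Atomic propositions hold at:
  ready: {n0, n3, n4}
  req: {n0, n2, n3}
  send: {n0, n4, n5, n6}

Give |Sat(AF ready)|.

6

AF ready: least fixpoint, start Z0 = {n0, n3, n4}, add states with every successor in Z. Z1 = {n0, n3, n4, n5, n7}; Z2 = {n0, n1, n3, n4, n5, n7}; fixed.
Sat(AF ready) = {n0, n1, n3, n4, n5, n7}
|Sat(AF ready)| = |{n0, n1, n3, n4, n5, n7}| = 6.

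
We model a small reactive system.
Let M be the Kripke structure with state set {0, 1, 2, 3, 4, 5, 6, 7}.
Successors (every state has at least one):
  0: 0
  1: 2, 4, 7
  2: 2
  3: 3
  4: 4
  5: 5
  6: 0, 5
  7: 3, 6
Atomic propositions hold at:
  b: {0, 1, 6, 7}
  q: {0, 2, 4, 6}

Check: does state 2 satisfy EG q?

EG q: greatest fixpoint, start Z0 = {0, 2, 4, 6}, keep only states in Sat with some successor in Z. Already a fixed point.
Sat(EG q) = {0, 2, 4, 6}
2 ∈ Sat(EG q) = {0, 2, 4, 6}, so the formula holds at 2.

Yes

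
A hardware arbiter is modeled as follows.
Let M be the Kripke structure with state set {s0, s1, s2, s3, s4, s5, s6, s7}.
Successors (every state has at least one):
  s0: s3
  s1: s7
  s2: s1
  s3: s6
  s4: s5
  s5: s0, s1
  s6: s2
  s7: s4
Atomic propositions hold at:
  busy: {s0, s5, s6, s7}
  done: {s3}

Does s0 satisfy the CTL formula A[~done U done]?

Sat(~done) = {s0, s1, s2, s4, s5, s6, s7}
A[~done U done]: least fixpoint, start Z0 = Sat(done) = {s3}, add states in Sat(~done) with every successor in Z. Z1 = {s0, s3}; fixed.
Sat(A[~done U done]) = {s0, s3}
s0 ∈ Sat(A[~done U done]) = {s0, s3}, so the formula holds at s0.

Yes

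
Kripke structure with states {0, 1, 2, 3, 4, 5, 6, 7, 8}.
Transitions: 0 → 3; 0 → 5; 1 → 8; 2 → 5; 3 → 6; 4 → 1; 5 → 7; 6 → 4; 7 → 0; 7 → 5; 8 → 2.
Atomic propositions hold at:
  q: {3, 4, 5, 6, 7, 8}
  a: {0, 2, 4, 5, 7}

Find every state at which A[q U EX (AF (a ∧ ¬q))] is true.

{0, 1, 3, 4, 5, 6, 7, 8}

Sat(¬q) = {0, 1, 2}
Sat(a ∧ ¬q) = {0, 2}
AF (a ∧ ¬q): least fixpoint, start Z0 = {0, 2}, add states with every successor in Z. Z1 = {0, 2, 8}; Z2 = {0, 1, 2, 8}; Z3 = {0, 1, 2, 4, 8}; Z4 = {0, 1, 2, 4, 6, 8}; Z5 = {0, 1, 2, 3, 4, 6, 8}; fixed.
Sat(AF (a ∧ ¬q)) = {0, 1, 2, 3, 4, 6, 8}
Sat(EX (AF (a ∧ ¬q))) = {s : some successor in {0, 1, 2, 3, 4, 6, 8}} = {0, 1, 3, 4, 6, 7, 8}
A[q U EX (AF (a ∧ ¬q))]: least fixpoint, start Z0 = Sat(EX (AF (a ∧ ¬q))) = {0, 1, 3, 4, 6, 7, 8}, add states in Sat(q) with every successor in Z. Z1 = {0, 1, 3, 4, 5, 6, 7, 8}; fixed.
Sat(A[q U EX (AF (a ∧ ¬q))]) = {0, 1, 3, 4, 5, 6, 7, 8}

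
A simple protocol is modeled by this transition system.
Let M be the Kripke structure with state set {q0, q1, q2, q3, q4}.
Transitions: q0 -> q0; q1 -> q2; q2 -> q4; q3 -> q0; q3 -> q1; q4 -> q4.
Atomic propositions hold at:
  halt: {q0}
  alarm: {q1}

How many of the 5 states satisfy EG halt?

EG halt: greatest fixpoint, start Z0 = {q0}, keep only states in Sat with some successor in Z. Already a fixed point.
Sat(EG halt) = {q0}
|Sat(EG halt)| = |{q0}| = 1.

1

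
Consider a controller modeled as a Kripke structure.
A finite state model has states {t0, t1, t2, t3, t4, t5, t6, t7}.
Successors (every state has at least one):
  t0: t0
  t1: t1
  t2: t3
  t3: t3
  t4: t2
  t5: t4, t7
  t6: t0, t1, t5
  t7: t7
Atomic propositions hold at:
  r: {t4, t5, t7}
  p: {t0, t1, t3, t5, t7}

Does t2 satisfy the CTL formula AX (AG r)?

AG r: greatest fixpoint, start Z0 = {t4, t5, t7}, keep only states in Sat with every successor in Z. Z1 = {t5, t7}; Z2 = {t7}; fixed.
Sat(AG r) = {t7}
Sat(AX (AG r)) = {s : every successor in {t7}} = {t7}
t2 ∉ Sat(AX (AG r)) = {t7}, so the formula does not hold at t2.

No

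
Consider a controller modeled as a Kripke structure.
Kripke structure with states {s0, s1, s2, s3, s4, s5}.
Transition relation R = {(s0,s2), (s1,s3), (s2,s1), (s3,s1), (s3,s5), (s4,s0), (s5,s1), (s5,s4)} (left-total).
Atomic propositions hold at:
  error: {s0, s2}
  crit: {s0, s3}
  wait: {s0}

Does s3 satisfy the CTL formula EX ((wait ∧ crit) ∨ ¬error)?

Yes

Sat(wait ∧ crit) = {s0}
Sat(¬error) = {s1, s3, s4, s5}
Sat((wait ∧ crit) ∨ ¬error) = {s0, s1, s3, s4, s5}
Sat(EX ((wait ∧ crit) ∨ ¬error)) = {s : some successor in {s0, s1, s3, s4, s5}} = {s1, s2, s3, s4, s5}
s3 ∈ Sat(EX ((wait ∧ crit) ∨ ¬error)) = {s1, s2, s3, s4, s5}, so the formula holds at s3.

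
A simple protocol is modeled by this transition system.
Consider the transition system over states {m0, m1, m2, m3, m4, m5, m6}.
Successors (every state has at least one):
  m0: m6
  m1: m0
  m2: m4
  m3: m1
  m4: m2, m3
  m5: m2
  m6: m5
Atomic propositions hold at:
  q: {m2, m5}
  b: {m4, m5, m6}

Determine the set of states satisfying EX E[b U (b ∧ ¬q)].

Sat(¬q) = {m0, m1, m3, m4, m6}
Sat(b ∧ ¬q) = {m4, m6}
E[b U (b ∧ ¬q)]: least fixpoint, start Z0 = Sat((b ∧ ¬q)) = {m4, m6}, add states in Sat(b) with some successor in Z. Already a fixed point.
Sat(E[b U (b ∧ ¬q)]) = {m4, m6}
Sat(EX E[b U (b ∧ ¬q)]) = {s : some successor in {m4, m6}} = {m0, m2}

{m0, m2}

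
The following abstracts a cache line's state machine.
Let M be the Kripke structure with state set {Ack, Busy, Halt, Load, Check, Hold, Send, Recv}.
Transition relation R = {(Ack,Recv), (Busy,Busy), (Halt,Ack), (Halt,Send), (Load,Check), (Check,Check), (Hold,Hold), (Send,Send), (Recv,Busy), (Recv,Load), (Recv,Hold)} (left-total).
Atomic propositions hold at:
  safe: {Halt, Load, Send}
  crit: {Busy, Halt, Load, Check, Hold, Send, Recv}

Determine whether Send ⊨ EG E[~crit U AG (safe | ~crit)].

Sat(~crit) = {Ack}
Sat(safe | ~crit) = {Ack, Halt, Load, Send}
AG (safe | ~crit): greatest fixpoint, start Z0 = {Ack, Halt, Load, Send}, keep only states in Sat with every successor in Z. Z1 = {Halt, Send}; Z2 = {Send}; fixed.
Sat(AG (safe | ~crit)) = {Send}
E[~crit U AG (safe | ~crit)]: least fixpoint, start Z0 = Sat(AG (safe | ~crit)) = {Send}, add states in Sat(~crit) with some successor in Z. Already a fixed point.
Sat(E[~crit U AG (safe | ~crit)]) = {Send}
EG E[~crit U AG (safe | ~crit)]: greatest fixpoint, start Z0 = {Send}, keep only states in Sat with some successor in Z. Already a fixed point.
Sat(EG E[~crit U AG (safe | ~crit)]) = {Send}
Send ∈ Sat(EG E[~crit U AG (safe | ~crit)]) = {Send}, so the formula holds at Send.

Yes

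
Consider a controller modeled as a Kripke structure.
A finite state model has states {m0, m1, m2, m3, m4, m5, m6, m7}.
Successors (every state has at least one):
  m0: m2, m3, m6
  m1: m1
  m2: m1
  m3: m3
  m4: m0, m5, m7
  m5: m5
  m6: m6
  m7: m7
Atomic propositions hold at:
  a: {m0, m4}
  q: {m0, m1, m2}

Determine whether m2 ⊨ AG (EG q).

EG q: greatest fixpoint, start Z0 = {m0, m1, m2}, keep only states in Sat with some successor in Z. Already a fixed point.
Sat(EG q) = {m0, m1, m2}
AG (EG q): greatest fixpoint, start Z0 = {m0, m1, m2}, keep only states in Sat with every successor in Z. Z1 = {m1, m2}; fixed.
Sat(AG (EG q)) = {m1, m2}
m2 ∈ Sat(AG (EG q)) = {m1, m2}, so the formula holds at m2.

Yes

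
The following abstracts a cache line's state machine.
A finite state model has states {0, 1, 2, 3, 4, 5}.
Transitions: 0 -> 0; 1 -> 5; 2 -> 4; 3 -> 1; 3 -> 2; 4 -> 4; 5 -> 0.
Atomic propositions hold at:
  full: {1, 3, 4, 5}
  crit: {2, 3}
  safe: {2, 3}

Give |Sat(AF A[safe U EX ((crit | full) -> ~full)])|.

Sat(crit | full) = {1, 2, 3, 4, 5}
Sat(~full) = {0, 2}
Sat((crit | full) -> ~full) = {0, 2}
Sat(EX ((crit | full) -> ~full)) = {s : some successor in {0, 2}} = {0, 3, 5}
A[safe U EX ((crit | full) -> ~full)]: least fixpoint, start Z0 = Sat(EX ((crit | full) -> ~full)) = {0, 3, 5}, add states in Sat(safe) with every successor in Z. Already a fixed point.
Sat(A[safe U EX ((crit | full) -> ~full)]) = {0, 3, 5}
AF A[safe U EX ((crit | full) -> ~full)]: least fixpoint, start Z0 = {0, 3, 5}, add states with every successor in Z. Z1 = {0, 1, 3, 5}; fixed.
Sat(AF A[safe U EX ((crit | full) -> ~full)]) = {0, 1, 3, 5}
|Sat(AF A[safe U EX ((crit | full) -> ~full)])| = |{0, 1, 3, 5}| = 4.

4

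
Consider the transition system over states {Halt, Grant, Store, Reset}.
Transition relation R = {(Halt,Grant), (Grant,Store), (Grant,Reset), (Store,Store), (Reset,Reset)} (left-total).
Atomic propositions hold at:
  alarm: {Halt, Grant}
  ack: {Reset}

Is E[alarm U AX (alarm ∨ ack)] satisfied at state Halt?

Yes

Sat(alarm ∨ ack) = {Halt, Grant, Reset}
Sat(AX (alarm ∨ ack)) = {s : every successor in {Halt, Grant, Reset}} = {Halt, Reset}
E[alarm U AX (alarm ∨ ack)]: least fixpoint, start Z0 = Sat(AX (alarm ∨ ack)) = {Halt, Reset}, add states in Sat(alarm) with some successor in Z. Z1 = {Halt, Grant, Reset}; fixed.
Sat(E[alarm U AX (alarm ∨ ack)]) = {Halt, Grant, Reset}
Halt ∈ Sat(E[alarm U AX (alarm ∨ ack)]) = {Halt, Grant, Reset}, so the formula holds at Halt.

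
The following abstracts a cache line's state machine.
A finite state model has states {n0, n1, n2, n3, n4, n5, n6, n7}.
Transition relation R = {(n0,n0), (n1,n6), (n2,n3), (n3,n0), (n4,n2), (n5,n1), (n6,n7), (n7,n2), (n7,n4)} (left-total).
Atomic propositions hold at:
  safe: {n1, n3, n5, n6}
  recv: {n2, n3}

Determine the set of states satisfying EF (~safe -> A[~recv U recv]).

{n1, n2, n3, n4, n5, n6, n7}

Sat(~safe) = {n0, n2, n4, n7}
Sat(~recv) = {n0, n1, n4, n5, n6, n7}
A[~recv U recv]: least fixpoint, start Z0 = Sat(recv) = {n2, n3}, add states in Sat(~recv) with every successor in Z. Z1 = {n2, n3, n4}; Z2 = {n2, n3, n4, n7}; Z3 = {n2, n3, n4, n6, n7}; Z4 = {n1, n2, n3, n4, n6, n7}; Z5 = {n1, n2, n3, n4, n5, n6, n7}; fixed.
Sat(A[~recv U recv]) = {n1, n2, n3, n4, n5, n6, n7}
Sat(~safe -> A[~recv U recv]) = {n1, n2, n3, n4, n5, n6, n7}
EF (~safe -> A[~recv U recv]): least fixpoint, start Z0 = {n1, n2, n3, n4, n5, n6, n7}, add states with some successor in Z. Already a fixed point.
Sat(EF (~safe -> A[~recv U recv])) = {n1, n2, n3, n4, n5, n6, n7}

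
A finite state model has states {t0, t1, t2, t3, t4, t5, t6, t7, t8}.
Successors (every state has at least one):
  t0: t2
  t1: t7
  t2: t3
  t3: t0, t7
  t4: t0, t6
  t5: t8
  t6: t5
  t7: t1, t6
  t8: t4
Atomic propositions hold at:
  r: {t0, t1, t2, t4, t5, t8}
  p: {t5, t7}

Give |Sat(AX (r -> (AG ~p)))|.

2

Sat(~p) = {t0, t1, t2, t3, t4, t6, t8}
AG ~p: greatest fixpoint, start Z0 = {t0, t1, t2, t3, t4, t6, t8}, keep only states in Sat with every successor in Z. Z1 = {t0, t2, t4, t8}; Z2 = {t0, t8}; Z3 = ∅; fixed.
Sat(AG ~p) = ∅
Sat(r -> (AG ~p)) = {t3, t6, t7}
Sat(AX (r -> (AG ~p))) = {s : every successor in {t3, t6, t7}} = {t1, t2}
|Sat(AX (r -> (AG ~p)))| = |{t1, t2}| = 2.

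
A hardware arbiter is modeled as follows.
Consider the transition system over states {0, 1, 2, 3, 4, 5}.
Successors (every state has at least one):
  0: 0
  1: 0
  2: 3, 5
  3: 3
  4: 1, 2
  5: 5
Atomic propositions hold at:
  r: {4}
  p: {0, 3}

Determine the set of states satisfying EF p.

{0, 1, 2, 3, 4}

EF p: least fixpoint, start Z0 = {0, 3}, add states with some successor in Z. Z1 = {0, 1, 2, 3}; Z2 = {0, 1, 2, 3, 4}; fixed.
Sat(EF p) = {0, 1, 2, 3, 4}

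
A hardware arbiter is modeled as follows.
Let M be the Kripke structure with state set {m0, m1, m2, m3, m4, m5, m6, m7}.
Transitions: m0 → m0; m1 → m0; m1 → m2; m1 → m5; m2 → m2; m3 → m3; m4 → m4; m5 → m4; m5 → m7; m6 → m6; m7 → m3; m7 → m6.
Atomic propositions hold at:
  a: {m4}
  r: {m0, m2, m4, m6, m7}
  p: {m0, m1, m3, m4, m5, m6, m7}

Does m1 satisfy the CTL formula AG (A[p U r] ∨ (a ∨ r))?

A[p U r]: least fixpoint, start Z0 = Sat(r) = {m0, m2, m4, m6, m7}, add states in Sat(p) with every successor in Z. Z1 = {m0, m2, m4, m5, m6, m7}; Z2 = {m0, m1, m2, m4, m5, m6, m7}; fixed.
Sat(A[p U r]) = {m0, m1, m2, m4, m5, m6, m7}
Sat(a ∨ r) = {m0, m2, m4, m6, m7}
Sat(A[p U r] ∨ (a ∨ r)) = {m0, m1, m2, m4, m5, m6, m7}
AG (A[p U r] ∨ (a ∨ r)): greatest fixpoint, start Z0 = {m0, m1, m2, m4, m5, m6, m7}, keep only states in Sat with every successor in Z. Z1 = {m0, m1, m2, m4, m5, m6}; Z2 = {m0, m1, m2, m4, m6}; Z3 = {m0, m2, m4, m6}; fixed.
Sat(AG (A[p U r] ∨ (a ∨ r))) = {m0, m2, m4, m6}
m1 ∉ Sat(AG (A[p U r] ∨ (a ∨ r))) = {m0, m2, m4, m6}, so the formula does not hold at m1.

No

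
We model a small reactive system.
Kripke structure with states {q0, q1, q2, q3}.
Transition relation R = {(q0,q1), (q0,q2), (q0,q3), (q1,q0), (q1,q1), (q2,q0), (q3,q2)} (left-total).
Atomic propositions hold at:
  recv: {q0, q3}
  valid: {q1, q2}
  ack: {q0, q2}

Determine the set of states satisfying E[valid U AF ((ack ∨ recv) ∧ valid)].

Sat(ack ∨ recv) = {q0, q2, q3}
Sat((ack ∨ recv) ∧ valid) = {q2}
AF ((ack ∨ recv) ∧ valid): least fixpoint, start Z0 = {q2}, add states with every successor in Z. Z1 = {q2, q3}; fixed.
Sat(AF ((ack ∨ recv) ∧ valid)) = {q2, q3}
E[valid U AF ((ack ∨ recv) ∧ valid)]: least fixpoint, start Z0 = Sat(AF ((ack ∨ recv) ∧ valid)) = {q2, q3}, add states in Sat(valid) with some successor in Z. Already a fixed point.
Sat(E[valid U AF ((ack ∨ recv) ∧ valid)]) = {q2, q3}

{q2, q3}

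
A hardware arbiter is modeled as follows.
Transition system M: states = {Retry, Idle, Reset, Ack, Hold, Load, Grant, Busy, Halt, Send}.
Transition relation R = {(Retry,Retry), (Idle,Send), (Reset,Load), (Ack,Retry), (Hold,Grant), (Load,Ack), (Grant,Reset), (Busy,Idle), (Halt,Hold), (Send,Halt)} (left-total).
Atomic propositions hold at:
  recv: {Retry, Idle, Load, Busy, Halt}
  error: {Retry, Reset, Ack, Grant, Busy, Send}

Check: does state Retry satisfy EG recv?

Yes

EG recv: greatest fixpoint, start Z0 = {Retry, Idle, Load, Busy, Halt}, keep only states in Sat with some successor in Z. Z1 = {Retry, Busy}; Z2 = {Retry}; fixed.
Sat(EG recv) = {Retry}
Retry ∈ Sat(EG recv) = {Retry}, so the formula holds at Retry.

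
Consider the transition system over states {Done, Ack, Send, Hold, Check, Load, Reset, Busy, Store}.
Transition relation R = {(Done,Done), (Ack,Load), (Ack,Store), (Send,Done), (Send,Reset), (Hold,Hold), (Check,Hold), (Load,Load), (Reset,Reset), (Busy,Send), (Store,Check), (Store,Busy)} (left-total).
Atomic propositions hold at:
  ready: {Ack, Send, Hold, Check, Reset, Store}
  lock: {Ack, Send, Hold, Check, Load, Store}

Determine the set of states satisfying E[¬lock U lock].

Sat(¬lock) = {Done, Reset, Busy}
E[¬lock U lock]: least fixpoint, start Z0 = Sat(lock) = {Ack, Send, Hold, Check, Load, Store}, add states in Sat(¬lock) with some successor in Z. Z1 = {Ack, Send, Hold, Check, Load, Busy, Store}; fixed.
Sat(E[¬lock U lock]) = {Ack, Send, Hold, Check, Load, Busy, Store}

{Ack, Send, Hold, Check, Load, Busy, Store}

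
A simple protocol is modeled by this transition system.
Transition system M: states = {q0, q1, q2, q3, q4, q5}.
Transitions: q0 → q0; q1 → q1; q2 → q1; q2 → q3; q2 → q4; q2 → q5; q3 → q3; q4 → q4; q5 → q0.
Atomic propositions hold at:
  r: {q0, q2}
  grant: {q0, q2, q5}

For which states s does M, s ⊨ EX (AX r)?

{q0, q2, q5}

Sat(AX r) = {s : every successor in {q0, q2}} = {q0, q5}
Sat(EX (AX r)) = {s : some successor in {q0, q5}} = {q0, q2, q5}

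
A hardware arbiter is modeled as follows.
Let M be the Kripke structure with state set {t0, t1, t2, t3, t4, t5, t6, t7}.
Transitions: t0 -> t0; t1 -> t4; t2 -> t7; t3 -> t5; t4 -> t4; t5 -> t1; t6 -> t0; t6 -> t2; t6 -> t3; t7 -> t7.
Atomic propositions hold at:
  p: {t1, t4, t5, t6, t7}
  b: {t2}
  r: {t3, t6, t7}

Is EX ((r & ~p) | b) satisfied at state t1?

No

Sat(~p) = {t0, t2, t3}
Sat(r & ~p) = {t3}
Sat((r & ~p) | b) = {t2, t3}
Sat(EX ((r & ~p) | b)) = {s : some successor in {t2, t3}} = {t6}
t1 ∉ Sat(EX ((r & ~p) | b)) = {t6}, so the formula does not hold at t1.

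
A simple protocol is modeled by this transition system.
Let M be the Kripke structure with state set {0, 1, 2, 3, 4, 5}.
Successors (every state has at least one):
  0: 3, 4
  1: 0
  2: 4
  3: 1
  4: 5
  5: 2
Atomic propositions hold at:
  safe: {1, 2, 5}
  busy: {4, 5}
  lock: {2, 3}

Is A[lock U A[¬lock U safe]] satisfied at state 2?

Yes

Sat(¬lock) = {0, 1, 4, 5}
A[¬lock U safe]: least fixpoint, start Z0 = Sat(safe) = {1, 2, 5}, add states in Sat(¬lock) with every successor in Z. Z1 = {1, 2, 4, 5}; fixed.
Sat(A[¬lock U safe]) = {1, 2, 4, 5}
A[lock U A[¬lock U safe]]: least fixpoint, start Z0 = Sat(A[¬lock U safe]) = {1, 2, 4, 5}, add states in Sat(lock) with every successor in Z. Z1 = {1, 2, 3, 4, 5}; fixed.
Sat(A[lock U A[¬lock U safe]]) = {1, 2, 3, 4, 5}
2 ∈ Sat(A[lock U A[¬lock U safe]]) = {1, 2, 3, 4, 5}, so the formula holds at 2.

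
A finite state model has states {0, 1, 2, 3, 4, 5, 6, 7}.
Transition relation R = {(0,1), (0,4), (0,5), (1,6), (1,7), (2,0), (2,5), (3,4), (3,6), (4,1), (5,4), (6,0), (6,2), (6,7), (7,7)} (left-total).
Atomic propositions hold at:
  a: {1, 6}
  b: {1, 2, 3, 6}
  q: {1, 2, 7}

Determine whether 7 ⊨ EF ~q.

Sat(~q) = {0, 3, 4, 5, 6}
EF ~q: least fixpoint, start Z0 = {0, 3, 4, 5, 6}, add states with some successor in Z. Z1 = {0, 1, 2, 3, 4, 5, 6}; fixed.
Sat(EF ~q) = {0, 1, 2, 3, 4, 5, 6}
7 ∉ Sat(EF ~q) = {0, 1, 2, 3, 4, 5, 6}, so the formula does not hold at 7.

No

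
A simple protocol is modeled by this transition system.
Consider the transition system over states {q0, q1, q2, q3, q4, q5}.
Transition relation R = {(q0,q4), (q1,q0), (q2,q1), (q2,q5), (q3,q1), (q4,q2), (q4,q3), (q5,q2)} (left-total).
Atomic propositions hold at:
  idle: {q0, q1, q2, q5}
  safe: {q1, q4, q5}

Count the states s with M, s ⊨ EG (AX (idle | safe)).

2

Sat(idle | safe) = {q0, q1, q2, q4, q5}
Sat(AX (idle | safe)) = {s : every successor in {q0, q1, q2, q4, q5}} = {q0, q1, q2, q3, q5}
EG (AX (idle | safe)): greatest fixpoint, start Z0 = {q0, q1, q2, q3, q5}, keep only states in Sat with some successor in Z. Z1 = {q1, q2, q3, q5}; Z2 = {q2, q3, q5}; Z3 = {q2, q5}; fixed.
Sat(EG (AX (idle | safe))) = {q2, q5}
|Sat(EG (AX (idle | safe)))| = |{q2, q5}| = 2.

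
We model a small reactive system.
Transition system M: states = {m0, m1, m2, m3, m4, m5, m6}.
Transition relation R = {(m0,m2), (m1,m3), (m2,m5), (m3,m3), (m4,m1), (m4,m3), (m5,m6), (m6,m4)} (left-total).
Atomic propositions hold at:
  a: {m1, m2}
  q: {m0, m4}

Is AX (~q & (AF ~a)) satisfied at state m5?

Yes

Sat(~q) = {m1, m2, m3, m5, m6}
Sat(~a) = {m0, m3, m4, m5, m6}
AF ~a: least fixpoint, start Z0 = {m0, m3, m4, m5, m6}, add states with every successor in Z. Z1 = {m0, m1, m2, m3, m4, m5, m6}; fixed.
Sat(AF ~a) = {m0, m1, m2, m3, m4, m5, m6}
Sat(~q & (AF ~a)) = {m1, m2, m3, m5, m6}
Sat(AX (~q & (AF ~a))) = {s : every successor in {m1, m2, m3, m5, m6}} = {m0, m1, m2, m3, m4, m5}
m5 ∈ Sat(AX (~q & (AF ~a))) = {m0, m1, m2, m3, m4, m5}, so the formula holds at m5.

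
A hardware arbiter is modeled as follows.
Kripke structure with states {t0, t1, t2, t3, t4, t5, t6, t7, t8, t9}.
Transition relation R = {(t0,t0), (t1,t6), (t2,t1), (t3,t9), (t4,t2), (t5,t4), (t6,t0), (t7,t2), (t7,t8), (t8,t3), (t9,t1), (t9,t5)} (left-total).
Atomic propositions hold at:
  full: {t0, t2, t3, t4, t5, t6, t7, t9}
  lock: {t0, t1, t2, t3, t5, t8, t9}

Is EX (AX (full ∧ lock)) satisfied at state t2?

Sat(full ∧ lock) = {t0, t2, t3, t5, t9}
Sat(AX (full ∧ lock)) = {s : every successor in {t0, t2, t3, t5, t9}} = {t0, t3, t4, t6, t8}
Sat(EX (AX (full ∧ lock))) = {s : some successor in {t0, t3, t4, t6, t8}} = {t0, t1, t5, t6, t7, t8}
t2 ∉ Sat(EX (AX (full ∧ lock))) = {t0, t1, t5, t6, t7, t8}, so the formula does not hold at t2.

No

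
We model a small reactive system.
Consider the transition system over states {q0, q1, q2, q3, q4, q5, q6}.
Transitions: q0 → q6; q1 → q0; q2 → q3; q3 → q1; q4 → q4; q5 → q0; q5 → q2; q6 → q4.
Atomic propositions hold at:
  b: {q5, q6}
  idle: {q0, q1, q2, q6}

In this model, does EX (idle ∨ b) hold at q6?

No

Sat(idle ∨ b) = {q0, q1, q2, q5, q6}
Sat(EX (idle ∨ b)) = {s : some successor in {q0, q1, q2, q5, q6}} = {q0, q1, q3, q5}
q6 ∉ Sat(EX (idle ∨ b)) = {q0, q1, q3, q5}, so the formula does not hold at q6.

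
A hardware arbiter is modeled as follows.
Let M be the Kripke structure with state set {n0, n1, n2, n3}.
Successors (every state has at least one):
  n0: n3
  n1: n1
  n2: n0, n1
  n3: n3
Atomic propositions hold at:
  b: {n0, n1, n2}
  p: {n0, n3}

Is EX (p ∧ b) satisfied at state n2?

Sat(p ∧ b) = {n0}
Sat(EX (p ∧ b)) = {s : some successor in {n0}} = {n2}
n2 ∈ Sat(EX (p ∧ b)) = {n2}, so the formula holds at n2.

Yes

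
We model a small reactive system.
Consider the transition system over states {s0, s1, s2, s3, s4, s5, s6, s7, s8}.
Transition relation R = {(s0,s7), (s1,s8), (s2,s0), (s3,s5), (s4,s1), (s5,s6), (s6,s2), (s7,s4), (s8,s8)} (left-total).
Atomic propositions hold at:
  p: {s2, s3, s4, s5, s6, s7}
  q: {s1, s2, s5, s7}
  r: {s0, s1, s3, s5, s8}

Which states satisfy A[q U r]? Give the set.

A[q U r]: least fixpoint, start Z0 = Sat(r) = {s0, s1, s3, s5, s8}, add states in Sat(q) with every successor in Z. Z1 = {s0, s1, s2, s3, s5, s8}; fixed.
Sat(A[q U r]) = {s0, s1, s2, s3, s5, s8}

{s0, s1, s2, s3, s5, s8}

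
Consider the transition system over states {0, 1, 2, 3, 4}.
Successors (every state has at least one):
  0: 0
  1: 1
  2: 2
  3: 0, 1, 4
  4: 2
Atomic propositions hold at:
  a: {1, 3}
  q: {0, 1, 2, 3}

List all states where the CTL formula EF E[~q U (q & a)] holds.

Sat(~q) = {4}
Sat(q & a) = {1, 3}
E[~q U (q & a)]: least fixpoint, start Z0 = Sat((q & a)) = {1, 3}, add states in Sat(~q) with some successor in Z. Already a fixed point.
Sat(E[~q U (q & a)]) = {1, 3}
EF E[~q U (q & a)]: least fixpoint, start Z0 = {1, 3}, add states with some successor in Z. Already a fixed point.
Sat(EF E[~q U (q & a)]) = {1, 3}

{1, 3}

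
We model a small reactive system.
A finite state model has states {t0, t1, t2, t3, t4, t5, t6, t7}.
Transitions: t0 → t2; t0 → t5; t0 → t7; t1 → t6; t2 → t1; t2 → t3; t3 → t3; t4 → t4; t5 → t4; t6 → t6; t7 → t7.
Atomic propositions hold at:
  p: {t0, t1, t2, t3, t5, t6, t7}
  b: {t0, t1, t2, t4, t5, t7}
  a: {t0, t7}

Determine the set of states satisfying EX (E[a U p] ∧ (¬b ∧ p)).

E[a U p]: least fixpoint, start Z0 = Sat(p) = {t0, t1, t2, t3, t5, t6, t7}, add states in Sat(a) with some successor in Z. Already a fixed point.
Sat(E[a U p]) = {t0, t1, t2, t3, t5, t6, t7}
Sat(¬b) = {t3, t6}
Sat(¬b ∧ p) = {t3, t6}
Sat(E[a U p] ∧ (¬b ∧ p)) = {t3, t6}
Sat(EX (E[a U p] ∧ (¬b ∧ p))) = {s : some successor in {t3, t6}} = {t1, t2, t3, t6}

{t1, t2, t3, t6}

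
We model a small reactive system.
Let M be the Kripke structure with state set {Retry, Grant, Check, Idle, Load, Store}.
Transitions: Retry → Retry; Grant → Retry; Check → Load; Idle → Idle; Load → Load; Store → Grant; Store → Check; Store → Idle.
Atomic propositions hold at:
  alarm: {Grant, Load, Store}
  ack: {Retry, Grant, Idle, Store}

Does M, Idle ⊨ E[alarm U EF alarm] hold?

EF alarm: least fixpoint, start Z0 = {Grant, Load, Store}, add states with some successor in Z. Z1 = {Grant, Check, Load, Store}; fixed.
Sat(EF alarm) = {Grant, Check, Load, Store}
E[alarm U EF alarm]: least fixpoint, start Z0 = Sat(EF alarm) = {Grant, Check, Load, Store}, add states in Sat(alarm) with some successor in Z. Already a fixed point.
Sat(E[alarm U EF alarm]) = {Grant, Check, Load, Store}
Idle ∉ Sat(E[alarm U EF alarm]) = {Grant, Check, Load, Store}, so the formula does not hold at Idle.

No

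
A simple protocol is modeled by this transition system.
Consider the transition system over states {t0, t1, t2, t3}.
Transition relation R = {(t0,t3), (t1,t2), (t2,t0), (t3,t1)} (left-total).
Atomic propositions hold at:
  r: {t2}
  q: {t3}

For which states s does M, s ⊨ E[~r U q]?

{t0, t3}

Sat(~r) = {t0, t1, t3}
E[~r U q]: least fixpoint, start Z0 = Sat(q) = {t3}, add states in Sat(~r) with some successor in Z. Z1 = {t0, t3}; fixed.
Sat(E[~r U q]) = {t0, t3}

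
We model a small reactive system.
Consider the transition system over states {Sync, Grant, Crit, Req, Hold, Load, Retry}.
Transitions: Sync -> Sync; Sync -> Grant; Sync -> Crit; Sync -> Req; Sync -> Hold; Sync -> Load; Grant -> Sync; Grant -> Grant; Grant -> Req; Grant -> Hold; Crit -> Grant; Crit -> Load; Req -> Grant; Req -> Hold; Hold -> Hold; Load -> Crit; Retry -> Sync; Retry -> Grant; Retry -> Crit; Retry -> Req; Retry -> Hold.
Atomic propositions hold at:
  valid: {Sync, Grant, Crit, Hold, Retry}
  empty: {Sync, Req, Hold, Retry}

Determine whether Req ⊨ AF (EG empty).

Yes

EG empty: greatest fixpoint, start Z0 = {Sync, Req, Hold, Retry}, keep only states in Sat with some successor in Z. Already a fixed point.
Sat(EG empty) = {Sync, Req, Hold, Retry}
AF (EG empty): least fixpoint, start Z0 = {Sync, Req, Hold, Retry}, add states with every successor in Z. Already a fixed point.
Sat(AF (EG empty)) = {Sync, Req, Hold, Retry}
Req ∈ Sat(AF (EG empty)) = {Sync, Req, Hold, Retry}, so the formula holds at Req.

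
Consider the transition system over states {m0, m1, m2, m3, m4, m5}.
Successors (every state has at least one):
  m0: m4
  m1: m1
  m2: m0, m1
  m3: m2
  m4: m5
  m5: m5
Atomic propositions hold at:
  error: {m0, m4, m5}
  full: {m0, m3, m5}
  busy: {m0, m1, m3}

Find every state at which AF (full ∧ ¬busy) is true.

Sat(¬busy) = {m2, m4, m5}
Sat(full ∧ ¬busy) = {m5}
AF (full ∧ ¬busy): least fixpoint, start Z0 = {m5}, add states with every successor in Z. Z1 = {m4, m5}; Z2 = {m0, m4, m5}; fixed.
Sat(AF (full ∧ ¬busy)) = {m0, m4, m5}

{m0, m4, m5}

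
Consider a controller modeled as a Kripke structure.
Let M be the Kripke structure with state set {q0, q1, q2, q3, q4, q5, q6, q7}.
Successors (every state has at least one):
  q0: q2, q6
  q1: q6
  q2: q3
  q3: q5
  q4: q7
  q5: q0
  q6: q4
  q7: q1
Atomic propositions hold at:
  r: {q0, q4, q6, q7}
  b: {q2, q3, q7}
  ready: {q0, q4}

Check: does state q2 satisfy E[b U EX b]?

Sat(EX b) = {s : some successor in {q2, q3, q7}} = {q0, q2, q4}
E[b U EX b]: least fixpoint, start Z0 = Sat(EX b) = {q0, q2, q4}, add states in Sat(b) with some successor in Z. Already a fixed point.
Sat(E[b U EX b]) = {q0, q2, q4}
q2 ∈ Sat(E[b U EX b]) = {q0, q2, q4}, so the formula holds at q2.

Yes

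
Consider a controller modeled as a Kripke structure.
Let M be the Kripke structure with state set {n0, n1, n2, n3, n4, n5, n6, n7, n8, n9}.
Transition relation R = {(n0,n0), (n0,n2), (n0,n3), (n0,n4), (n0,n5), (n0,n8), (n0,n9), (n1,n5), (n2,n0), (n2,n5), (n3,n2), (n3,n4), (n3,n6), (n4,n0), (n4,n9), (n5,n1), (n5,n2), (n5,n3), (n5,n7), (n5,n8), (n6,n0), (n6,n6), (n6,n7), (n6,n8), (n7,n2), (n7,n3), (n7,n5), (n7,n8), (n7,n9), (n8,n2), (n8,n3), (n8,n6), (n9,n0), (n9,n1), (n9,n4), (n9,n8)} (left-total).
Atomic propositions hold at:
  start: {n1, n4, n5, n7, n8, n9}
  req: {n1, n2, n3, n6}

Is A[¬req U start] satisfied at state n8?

Yes

Sat(¬req) = {n0, n4, n5, n7, n8, n9}
A[¬req U start]: least fixpoint, start Z0 = Sat(start) = {n1, n4, n5, n7, n8, n9}, add states in Sat(¬req) with every successor in Z. Already a fixed point.
Sat(A[¬req U start]) = {n1, n4, n5, n7, n8, n9}
n8 ∈ Sat(A[¬req U start]) = {n1, n4, n5, n7, n8, n9}, so the formula holds at n8.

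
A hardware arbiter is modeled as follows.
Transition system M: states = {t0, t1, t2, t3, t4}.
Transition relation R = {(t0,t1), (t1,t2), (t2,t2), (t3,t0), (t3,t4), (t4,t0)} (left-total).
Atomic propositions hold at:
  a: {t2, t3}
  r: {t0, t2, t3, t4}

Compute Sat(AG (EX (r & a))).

{t1, t2}

Sat(r & a) = {t2, t3}
Sat(EX (r & a)) = {s : some successor in {t2, t3}} = {t1, t2}
AG (EX (r & a)): greatest fixpoint, start Z0 = {t1, t2}, keep only states in Sat with every successor in Z. Already a fixed point.
Sat(AG (EX (r & a))) = {t1, t2}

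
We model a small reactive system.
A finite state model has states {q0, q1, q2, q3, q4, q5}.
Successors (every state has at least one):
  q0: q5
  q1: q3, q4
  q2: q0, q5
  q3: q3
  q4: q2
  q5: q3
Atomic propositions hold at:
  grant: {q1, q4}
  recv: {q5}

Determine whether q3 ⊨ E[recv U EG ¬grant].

Yes

Sat(¬grant) = {q0, q2, q3, q5}
EG ¬grant: greatest fixpoint, start Z0 = {q0, q2, q3, q5}, keep only states in Sat with some successor in Z. Already a fixed point.
Sat(EG ¬grant) = {q0, q2, q3, q5}
E[recv U EG ¬grant]: least fixpoint, start Z0 = Sat(EG ¬grant) = {q0, q2, q3, q5}, add states in Sat(recv) with some successor in Z. Already a fixed point.
Sat(E[recv U EG ¬grant]) = {q0, q2, q3, q5}
q3 ∈ Sat(E[recv U EG ¬grant]) = {q0, q2, q3, q5}, so the formula holds at q3.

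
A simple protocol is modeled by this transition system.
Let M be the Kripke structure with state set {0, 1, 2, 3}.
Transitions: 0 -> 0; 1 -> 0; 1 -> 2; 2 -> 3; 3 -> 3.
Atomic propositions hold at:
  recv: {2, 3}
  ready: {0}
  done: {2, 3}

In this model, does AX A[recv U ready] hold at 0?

Yes

A[recv U ready]: least fixpoint, start Z0 = Sat(ready) = {0}, add states in Sat(recv) with every successor in Z. Already a fixed point.
Sat(A[recv U ready]) = {0}
Sat(AX A[recv U ready]) = {s : every successor in {0}} = {0}
0 ∈ Sat(AX A[recv U ready]) = {0}, so the formula holds at 0.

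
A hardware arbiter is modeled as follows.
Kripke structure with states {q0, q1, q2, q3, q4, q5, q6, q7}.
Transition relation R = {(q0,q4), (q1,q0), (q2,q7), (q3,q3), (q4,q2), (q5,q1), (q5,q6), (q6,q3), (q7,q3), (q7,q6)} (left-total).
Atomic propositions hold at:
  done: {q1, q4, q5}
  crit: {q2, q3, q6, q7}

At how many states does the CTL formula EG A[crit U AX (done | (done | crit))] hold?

7

Sat(done | crit) = {q1, q2, q3, q4, q5, q6, q7}
Sat(done | (done | crit)) = {q1, q2, q3, q4, q5, q6, q7}
Sat(AX (done | (done | crit))) = {s : every successor in {q1, q2, q3, q4, q5, q6, q7}} = {q0, q2, q3, q4, q5, q6, q7}
A[crit U AX (done | (done | crit))]: least fixpoint, start Z0 = Sat(AX (done | (done | crit))) = {q0, q2, q3, q4, q5, q6, q7}, add states in Sat(crit) with every successor in Z. Already a fixed point.
Sat(A[crit U AX (done | (done | crit))]) = {q0, q2, q3, q4, q5, q6, q7}
EG A[crit U AX (done | (done | crit))]: greatest fixpoint, start Z0 = {q0, q2, q3, q4, q5, q6, q7}, keep only states in Sat with some successor in Z. Already a fixed point.
Sat(EG A[crit U AX (done | (done | crit))]) = {q0, q2, q3, q4, q5, q6, q7}
|Sat(EG A[crit U AX (done | (done | crit))])| = |{q0, q2, q3, q4, q5, q6, q7}| = 7.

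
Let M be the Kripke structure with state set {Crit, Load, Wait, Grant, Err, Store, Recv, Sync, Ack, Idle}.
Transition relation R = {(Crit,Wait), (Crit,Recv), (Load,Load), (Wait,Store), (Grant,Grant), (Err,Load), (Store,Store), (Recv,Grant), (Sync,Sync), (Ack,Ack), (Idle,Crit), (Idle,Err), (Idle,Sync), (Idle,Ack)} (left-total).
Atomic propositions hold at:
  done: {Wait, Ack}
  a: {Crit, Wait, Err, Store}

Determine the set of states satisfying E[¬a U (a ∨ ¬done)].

Sat(¬a) = {Load, Grant, Recv, Sync, Ack, Idle}
Sat(¬done) = {Crit, Load, Grant, Err, Store, Recv, Sync, Idle}
Sat(a ∨ ¬done) = {Crit, Load, Wait, Grant, Err, Store, Recv, Sync, Idle}
E[¬a U (a ∨ ¬done)]: least fixpoint, start Z0 = Sat((a ∨ ¬done)) = {Crit, Load, Wait, Grant, Err, Store, Recv, Sync, Idle}, add states in Sat(¬a) with some successor in Z. Already a fixed point.
Sat(E[¬a U (a ∨ ¬done)]) = {Crit, Load, Wait, Grant, Err, Store, Recv, Sync, Idle}

{Crit, Load, Wait, Grant, Err, Store, Recv, Sync, Idle}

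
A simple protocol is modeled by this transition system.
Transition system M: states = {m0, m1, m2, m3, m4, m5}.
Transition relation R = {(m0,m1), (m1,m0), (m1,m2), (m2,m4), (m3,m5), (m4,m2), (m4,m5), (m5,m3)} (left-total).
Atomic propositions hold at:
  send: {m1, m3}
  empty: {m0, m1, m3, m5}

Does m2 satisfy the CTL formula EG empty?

No

EG empty: greatest fixpoint, start Z0 = {m0, m1, m3, m5}, keep only states in Sat with some successor in Z. Already a fixed point.
Sat(EG empty) = {m0, m1, m3, m5}
m2 ∉ Sat(EG empty) = {m0, m1, m3, m5}, so the formula does not hold at m2.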